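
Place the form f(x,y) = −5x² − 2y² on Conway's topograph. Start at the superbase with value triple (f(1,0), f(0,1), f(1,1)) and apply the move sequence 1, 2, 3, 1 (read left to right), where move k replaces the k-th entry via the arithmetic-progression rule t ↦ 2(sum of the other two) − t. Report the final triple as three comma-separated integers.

start (-5,-2,-7) = (f(1,0),f(0,1),f(1,1))
replace slot 1: 2·((-2)+(-7)) − (-5) = -13 → (-13,-2,-7)
replace slot 2: 2·((-13)+(-7)) − (-2) = -38 → (-13,-38,-7)
replace slot 3: 2·((-13)+(-38)) − (-7) = -95 → (-13,-38,-95)
replace slot 1: 2·((-38)+(-95)) − (-13) = -253 → (-253,-38,-95)

-253,-38,-95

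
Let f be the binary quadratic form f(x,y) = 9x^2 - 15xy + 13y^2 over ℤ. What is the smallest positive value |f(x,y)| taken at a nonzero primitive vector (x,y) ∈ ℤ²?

translate: b→3 (≡-15 mod 18), so (9,-15,13)→(9,3,7)
flip: (9,3,7)→(7,-3,9)
reduced (well bottom): (7,-3,9) with a≤c, −a<b≤a
well minimum = a = 7

7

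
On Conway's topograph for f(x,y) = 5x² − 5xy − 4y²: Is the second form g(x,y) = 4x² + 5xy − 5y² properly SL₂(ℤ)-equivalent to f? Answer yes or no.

D₁ = 105, D₂ = 105
river cycle of f (length 6): (-4, 5, 5), (5, 5, -4), (-4, 3, 6), (6, 9, -1), (-1, 9, 6), (6, 3, -4)
river cycle of g (length 6): (-5, 5, 4), (4, 3, -6), (-6, 9, 1), (1, 9, -6), (-6, 3, 4), (4, 5, -5)
cycles differ ⇒ inequivalent

no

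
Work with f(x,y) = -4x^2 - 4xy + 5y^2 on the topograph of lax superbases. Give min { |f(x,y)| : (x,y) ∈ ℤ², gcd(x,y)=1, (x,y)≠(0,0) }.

descent: ρ → (5,4,-4)  [lands on river]
river: ρ → (-4,4,5)
river: ρ → (5,6,-3)
river: ρ → (-3,6,5)
closes: descent 1, river 4
min |a| on river = 3

3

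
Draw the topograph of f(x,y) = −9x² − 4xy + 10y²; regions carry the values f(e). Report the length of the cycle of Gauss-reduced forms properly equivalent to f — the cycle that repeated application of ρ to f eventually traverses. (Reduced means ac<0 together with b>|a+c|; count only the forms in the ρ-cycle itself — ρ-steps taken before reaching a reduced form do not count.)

D = 376, ⌊√D⌋ = 19
descent: ρ → (10,4,-9)  [lands on river]
river: ρ → (-9,14,5)
river: ρ → (5,16,-6)
river: ρ → (-6,8,13)
river: ρ → (13,18,-1)
river: ρ → (-1,18,13)
river: ρ → (13,8,-6)
river: ρ → (-6,16,5)
river: ρ → (5,14,-9)
river: ρ → (-9,4,10)
river: ρ → (10,16,-3)
river: ρ → (-3,14,15)
river: ρ → (15,16,-2)
river: ρ → (-2,16,15)
river: ρ → (15,14,-3)
river: ρ → (-3,16,10)
ρ-cycle length = 16 (tail of 1 descent step not counted)

16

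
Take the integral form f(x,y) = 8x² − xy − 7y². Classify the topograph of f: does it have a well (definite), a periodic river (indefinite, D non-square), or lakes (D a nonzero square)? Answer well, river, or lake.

D = b²−4ac = (-1)² − 4·8·(-7) = 225
D = 15² is a perfect square ⇒ form factors over ℤ ⇒ lakes

lake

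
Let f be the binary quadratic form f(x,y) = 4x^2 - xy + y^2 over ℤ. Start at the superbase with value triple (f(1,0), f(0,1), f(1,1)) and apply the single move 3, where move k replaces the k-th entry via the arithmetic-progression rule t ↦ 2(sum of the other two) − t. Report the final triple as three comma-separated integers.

start (4,1,4) = (f(1,0),f(0,1),f(1,1))
replace slot 3: 2·(4+1) − 4 = 6 → (4,1,6)

4,1,6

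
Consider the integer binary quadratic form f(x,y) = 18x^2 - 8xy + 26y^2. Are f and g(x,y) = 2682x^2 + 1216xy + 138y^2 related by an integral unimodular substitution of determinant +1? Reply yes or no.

D₁ = -1808, D₂ = -1808
f: reduced (well bottom): (18,-8,26) with a≤c, −a<b≤a
g: flip: (2682,1216,138)→(138,-1216,2682)
g: translate: b→-112 (≡-1216 mod 276), so (138,-1216,2682)→(138,-112,26)
g: flip: (138,-112,26)→(26,112,138)
g: translate: b→8 (≡112 mod 52), so (26,112,138)→(26,8,18)
g: flip: (26,8,18)→(18,-8,26)
g: reduced (well bottom): (18,-8,26) with a≤c, −a<b≤a
reduced forms (18, -8, 26) vs (18, -8, 26) ⇒ equivalent

yes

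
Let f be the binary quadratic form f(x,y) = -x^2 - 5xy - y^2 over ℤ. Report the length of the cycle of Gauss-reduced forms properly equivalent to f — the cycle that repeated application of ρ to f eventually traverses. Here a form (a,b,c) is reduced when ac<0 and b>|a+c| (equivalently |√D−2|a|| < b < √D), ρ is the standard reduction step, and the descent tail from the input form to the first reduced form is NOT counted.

D = 21, ⌊√D⌋ = 4
descent: ρ → (-1,3,3)  [lands on river]
river: ρ → (3,3,-1)
ρ-cycle length = 2 (tail of 1 descent step not counted)

2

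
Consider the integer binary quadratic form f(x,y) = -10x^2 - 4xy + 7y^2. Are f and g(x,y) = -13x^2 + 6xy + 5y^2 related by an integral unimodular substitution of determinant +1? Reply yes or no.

D₁ = 296, D₂ = 296
river cycle of f (length 10): (7, 4, -10), (-10, 16, 1), (1, 16, -10), (-10, 4, 7), (7, 10, -7), (-7, 4, 10), (10, 16, -1), (-1, 16, 10), (10, 4, -7), (-7, 10, 7)
river cycle of g (length 6): (5, 14, -5), (-5, 16, 2), (2, 16, -5), (-5, 14, 5), (5, 16, -2), (-2, 16, 5)
cycles differ ⇒ inequivalent

no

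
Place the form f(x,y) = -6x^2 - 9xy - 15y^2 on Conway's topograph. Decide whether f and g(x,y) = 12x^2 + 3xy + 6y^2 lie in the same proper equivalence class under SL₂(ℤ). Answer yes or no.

D₁ = -279, D₂ = -279
f is negative-definite; reduce −f:
−f: translate: b→-3 (≡9 mod 12), so (6,9,15)→(6,-3,12)
−f: reduced (well bottom): (6,-3,12) with a≤c, −a<b≤a
flip sign back: reduced form of f is (-6,3,-12)
g: flip: (12,3,6)→(6,-3,12)
g: reduced (well bottom): (6,-3,12) with a≤c, −a<b≤a
reduced forms (-6, 3, -12) vs (6, -3, 12) ⇒ inequivalent

no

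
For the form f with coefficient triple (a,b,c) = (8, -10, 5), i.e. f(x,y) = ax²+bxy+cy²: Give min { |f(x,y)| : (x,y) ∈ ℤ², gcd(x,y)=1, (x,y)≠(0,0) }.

translate: b→6 (≡-10 mod 16), so (8,-10,5)→(8,6,3)
flip: (8,6,3)→(3,-6,8)
translate: b→0 (≡-6 mod 6), so (3,-6,8)→(3,0,5)
reduced (well bottom): (3,0,5) with a≤c, −a<b≤a
well minimum = a = 3

3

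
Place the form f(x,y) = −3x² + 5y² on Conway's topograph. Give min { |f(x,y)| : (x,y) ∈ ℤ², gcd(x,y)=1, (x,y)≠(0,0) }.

descent: ρ → (5,0,-3)
descent: ρ → (-3,6,2)  [lands on river]
river: ρ → (2,6,-3)
closes: descent 2, river 2
min |a| on river = 2

2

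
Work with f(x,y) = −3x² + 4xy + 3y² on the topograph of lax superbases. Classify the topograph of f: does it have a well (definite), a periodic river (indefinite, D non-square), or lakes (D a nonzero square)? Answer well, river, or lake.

D = b²−4ac = 4² − 4·(-3)·3 = 52
D > 0 non-square ⇒ indefinite ⇒ periodic river

river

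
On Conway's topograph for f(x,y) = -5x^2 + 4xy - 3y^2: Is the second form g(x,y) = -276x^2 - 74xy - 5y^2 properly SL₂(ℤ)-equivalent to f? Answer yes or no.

D₁ = -44, D₂ = -44
f is negative-definite; reduce −f:
−f: flip: (5,-4,3)→(3,4,5)
−f: translate: b→-2 (≡4 mod 6), so (3,4,5)→(3,-2,4)
−f: reduced (well bottom): (3,-2,4) with a≤c, −a<b≤a
flip sign back: reduced form of f is (-3,2,-4)
g is negative-definite; reduce −g:
−g: flip: (276,74,5)→(5,-74,276)
−g: translate: b→-4 (≡-74 mod 10), so (5,-74,276)→(5,-4,3)
−g: flip: (5,-4,3)→(3,4,5)
−g: translate: b→-2 (≡4 mod 6), so (3,4,5)→(3,-2,4)
−g: reduced (well bottom): (3,-2,4) with a≤c, −a<b≤a
flip sign back: reduced form of g is (-3,2,-4)
reduced forms (-3, 2, -4) vs (-3, 2, -4) ⇒ equivalent

yes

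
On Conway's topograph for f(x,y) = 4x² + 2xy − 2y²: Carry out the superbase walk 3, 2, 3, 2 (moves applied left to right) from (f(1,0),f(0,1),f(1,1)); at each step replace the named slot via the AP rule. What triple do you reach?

start (4,-2,4) = (f(1,0),f(0,1),f(1,1))
replace slot 3: 2·(4+(-2)) − 4 = 0 → (4,-2,0)
replace slot 2: 2·(4+0) − (-2) = 10 → (4,10,0)
replace slot 3: 2·(4+10) − 0 = 28 → (4,10,28)
replace slot 2: 2·(4+28) − 10 = 54 → (4,54,28)

4,54,28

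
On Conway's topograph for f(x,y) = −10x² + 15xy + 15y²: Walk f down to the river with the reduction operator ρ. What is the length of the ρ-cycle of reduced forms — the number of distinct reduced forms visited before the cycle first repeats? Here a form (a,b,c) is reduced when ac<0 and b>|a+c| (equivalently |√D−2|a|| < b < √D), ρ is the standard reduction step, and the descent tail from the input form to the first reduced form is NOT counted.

D = 825, ⌊√D⌋ = 28
river: ρ → (15,15,-10)
river: ρ → (-10,25,5)
river: ρ → (5,25,-10)
river: ρ → (-10,15,15)
ρ-cycle length = 4 (tail of 0 descent steps not counted)

4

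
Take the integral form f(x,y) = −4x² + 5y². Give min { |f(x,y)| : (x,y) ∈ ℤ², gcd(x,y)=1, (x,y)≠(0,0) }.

descent: ρ → (5,0,-4)
descent: ρ → (-4,8,1)  [lands on river]
river: ρ → (1,8,-4)
closes: descent 2, river 2
min |a| on river = 1

1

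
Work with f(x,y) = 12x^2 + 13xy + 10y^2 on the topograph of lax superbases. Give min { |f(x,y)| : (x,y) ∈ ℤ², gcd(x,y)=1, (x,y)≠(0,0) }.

translate: b→-11 (≡13 mod 24), so (12,13,10)→(12,-11,9)
flip: (12,-11,9)→(9,11,12)
translate: b→-7 (≡11 mod 18), so (9,11,12)→(9,-7,10)
reduced (well bottom): (9,-7,10) with a≤c, −a<b≤a
well minimum = a = 9

9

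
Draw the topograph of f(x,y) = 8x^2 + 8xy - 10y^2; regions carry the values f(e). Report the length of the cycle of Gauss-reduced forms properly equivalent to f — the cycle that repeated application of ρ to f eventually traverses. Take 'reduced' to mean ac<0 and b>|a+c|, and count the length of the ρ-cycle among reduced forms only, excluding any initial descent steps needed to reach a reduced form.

D = 384, ⌊√D⌋ = 19
river: ρ → (-10,12,6)
river: ρ → (6,12,-10)
river: ρ → (-10,8,8)
river: ρ → (8,8,-10)
ρ-cycle length = 4 (tail of 0 descent steps not counted)

4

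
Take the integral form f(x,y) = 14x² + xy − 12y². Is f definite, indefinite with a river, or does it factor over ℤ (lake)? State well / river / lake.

D = b²−4ac = 1² − 4·14·(-12) = 673
D > 0 non-square ⇒ indefinite ⇒ periodic river

river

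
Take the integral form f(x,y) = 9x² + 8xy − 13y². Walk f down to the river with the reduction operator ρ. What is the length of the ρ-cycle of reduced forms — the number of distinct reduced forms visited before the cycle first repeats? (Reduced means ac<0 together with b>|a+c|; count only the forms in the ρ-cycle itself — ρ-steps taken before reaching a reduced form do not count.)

D = 532, ⌊√D⌋ = 23
river: ρ → (-13,18,4)
river: ρ → (4,22,-3)
river: ρ → (-3,20,11)
river: ρ → (11,2,-12)
river: ρ → (-12,22,1)
river: ρ → (1,22,-12)
river: ρ → (-12,2,11)
river: ρ → (11,20,-3)
river: ρ → (-3,22,4)
river: ρ → (4,18,-13)
river: ρ → (-13,8,9)
river: ρ → (9,10,-12)
river: ρ → (-12,14,7)
river: ρ → (7,14,-12)
river: ρ → (-12,10,9)
river: ρ → (9,8,-13)
ρ-cycle length = 16 (tail of 0 descent steps not counted)

16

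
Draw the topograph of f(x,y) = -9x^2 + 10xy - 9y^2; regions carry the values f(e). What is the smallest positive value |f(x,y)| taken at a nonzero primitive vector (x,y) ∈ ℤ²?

translate: b→8 (≡-10 mod 18), so (9,-10,9)→(9,8,8)
flip: (9,8,8)→(8,-8,9)
translate: b→8 (≡-8 mod 16), so (8,-8,9)→(8,8,9)
reduced (well bottom): (8,8,9) with a≤c, −a<b≤a
well minimum |f| = |-8| = 8 (negative-definite)

8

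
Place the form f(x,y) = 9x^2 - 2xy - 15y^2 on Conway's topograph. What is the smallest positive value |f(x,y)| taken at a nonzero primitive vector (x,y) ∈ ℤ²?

descent: ρ → (-15,2,9)
descent: ρ → (9,16,-8)  [lands on river]
river: ρ → (-8,16,9)
river: ρ → (9,20,-4)
river: ρ → (-4,20,9)
closes: descent 2, river 4
min |a| on river = 4

4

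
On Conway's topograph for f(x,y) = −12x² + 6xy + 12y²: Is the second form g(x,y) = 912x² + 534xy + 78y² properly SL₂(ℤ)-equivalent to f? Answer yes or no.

D₁ = 612, D₂ = 612
river cycle of f (length 6): (12, 18, -6), (-6, 18, 12), (12, 6, -12), (-12, 18, 6), (6, 18, -12), (-12, 6, 12)
river cycle of g (length 6): (12, 18, -6), (-6, 18, 12), (12, 6, -12), (-12, 18, 6), (6, 18, -12), (-12, 6, 12)
cycles coincide ⇒ equivalent

yes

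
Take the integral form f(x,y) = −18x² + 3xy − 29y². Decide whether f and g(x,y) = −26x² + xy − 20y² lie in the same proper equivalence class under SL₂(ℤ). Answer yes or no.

D₁ = -2079, D₂ = -2079
f is negative-definite; reduce −f:
−f: reduced (well bottom): (18,-3,29) with a≤c, −a<b≤a
flip sign back: reduced form of f is (-18,3,-29)
g is negative-definite; reduce −g:
−g: flip: (26,-1,20)→(20,1,26)
−g: reduced (well bottom): (20,1,26) with a≤c, −a<b≤a
flip sign back: reduced form of g is (-20,-1,-26)
reduced forms (-18, 3, -29) vs (-20, -1, -26) ⇒ inequivalent

no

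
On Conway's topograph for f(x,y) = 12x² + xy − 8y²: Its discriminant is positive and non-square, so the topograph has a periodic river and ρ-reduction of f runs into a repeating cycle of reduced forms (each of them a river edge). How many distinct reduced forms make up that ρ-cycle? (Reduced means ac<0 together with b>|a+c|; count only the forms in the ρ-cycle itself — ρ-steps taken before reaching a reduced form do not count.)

D = 385, ⌊√D⌋ = 19
descent: ρ → (-8,15,5)  [lands on river]
river: ρ → (5,15,-8)
river: ρ → (-8,17,3)
river: ρ → (3,19,-2)
river: ρ → (-2,17,12)
river: ρ → (12,7,-7)
river: ρ → (-7,7,12)
river: ρ → (12,17,-2)
river: ρ → (-2,19,3)
river: ρ → (3,17,-8)
ρ-cycle length = 10 (tail of 1 descent step not counted)

10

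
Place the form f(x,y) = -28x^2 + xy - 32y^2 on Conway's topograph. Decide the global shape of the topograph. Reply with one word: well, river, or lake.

D = b²−4ac = 1² − 4·(-28)·(-32) = -3583
D < 0 ⇒ definite ⇒ every region one sign ⇒ single well

well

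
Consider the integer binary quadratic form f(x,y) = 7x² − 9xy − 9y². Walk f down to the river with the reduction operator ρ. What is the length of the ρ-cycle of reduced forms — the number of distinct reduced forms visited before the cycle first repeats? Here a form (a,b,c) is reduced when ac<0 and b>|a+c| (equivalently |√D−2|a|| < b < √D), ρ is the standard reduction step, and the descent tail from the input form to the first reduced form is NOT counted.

D = 333, ⌊√D⌋ = 18
descent: ρ → (-9,9,7)  [lands on river]
river: ρ → (7,5,-11)
river: ρ → (-11,17,1)
river: ρ → (1,17,-11)
river: ρ → (-11,5,7)
river: ρ → (7,9,-9)
ρ-cycle length = 6 (tail of 1 descent step not counted)

6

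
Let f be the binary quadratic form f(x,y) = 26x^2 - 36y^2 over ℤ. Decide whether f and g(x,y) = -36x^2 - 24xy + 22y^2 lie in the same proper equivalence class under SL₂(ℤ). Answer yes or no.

D₁ = 3744, D₂ = 3744
river cycle of f (length 10): (26, 52, -10), (-10, 48, 36), (36, 24, -22), (-22, 20, 38), (38, 56, -4), (-4, 56, 38), (38, 20, -22), (-22, 24, 36), (36, 48, -10), (-10, 52, 26)
river cycle of g (length 10): (22, 24, -36), (-36, 48, 10), (10, 52, -26), (-26, 52, 10), (10, 48, -36), (-36, 24, 22), (22, 20, -38), (-38, 56, 4), (4, 56, -38), (-38, 20, 22)
cycles differ ⇒ inequivalent

no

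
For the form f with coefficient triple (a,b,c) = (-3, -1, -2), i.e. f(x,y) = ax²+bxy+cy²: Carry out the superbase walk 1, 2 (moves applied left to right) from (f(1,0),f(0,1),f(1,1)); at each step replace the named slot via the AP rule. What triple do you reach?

start (-3,-2,-6) = (f(1,0),f(0,1),f(1,1))
replace slot 1: 2·((-2)+(-6)) − (-3) = -13 → (-13,-2,-6)
replace slot 2: 2·((-13)+(-6)) − (-2) = -36 → (-13,-36,-6)

-13,-36,-6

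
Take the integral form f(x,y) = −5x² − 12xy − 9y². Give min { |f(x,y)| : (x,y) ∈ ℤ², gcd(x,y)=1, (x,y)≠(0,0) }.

translate: b→2 (≡12 mod 10), so (5,12,9)→(5,2,2)
flip: (5,2,2)→(2,-2,5)
translate: b→2 (≡-2 mod 4), so (2,-2,5)→(2,2,5)
reduced (well bottom): (2,2,5) with a≤c, −a<b≤a
well minimum |f| = |-2| = 2 (negative-definite)

2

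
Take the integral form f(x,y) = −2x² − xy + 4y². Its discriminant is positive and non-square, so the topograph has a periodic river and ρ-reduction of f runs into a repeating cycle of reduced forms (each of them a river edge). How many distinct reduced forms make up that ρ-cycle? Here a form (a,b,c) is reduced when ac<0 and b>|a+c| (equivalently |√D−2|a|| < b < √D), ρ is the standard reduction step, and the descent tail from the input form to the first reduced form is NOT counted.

D = 33, ⌊√D⌋ = 5
descent: ρ → (4,1,-2)
descent: ρ → (-2,3,3)  [lands on river]
river: ρ → (3,3,-2)
river: ρ → (-2,5,1)
river: ρ → (1,5,-2)
ρ-cycle length = 4 (tail of 2 descent steps not counted)

4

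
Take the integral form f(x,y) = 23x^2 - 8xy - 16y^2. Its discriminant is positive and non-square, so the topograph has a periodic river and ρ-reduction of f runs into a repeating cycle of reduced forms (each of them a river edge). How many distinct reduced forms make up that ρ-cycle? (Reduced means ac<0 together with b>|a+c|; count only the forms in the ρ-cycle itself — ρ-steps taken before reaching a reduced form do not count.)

D = 1536, ⌊√D⌋ = 39
descent: ρ → (-16,8,23)  [lands on river]
river: ρ → (23,38,-1)
river: ρ → (-1,38,23)
river: ρ → (23,8,-16)
river: ρ → (-16,24,15)
river: ρ → (15,36,-4)
river: ρ → (-4,36,15)
river: ρ → (15,24,-16)
ρ-cycle length = 8 (tail of 1 descent step not counted)

8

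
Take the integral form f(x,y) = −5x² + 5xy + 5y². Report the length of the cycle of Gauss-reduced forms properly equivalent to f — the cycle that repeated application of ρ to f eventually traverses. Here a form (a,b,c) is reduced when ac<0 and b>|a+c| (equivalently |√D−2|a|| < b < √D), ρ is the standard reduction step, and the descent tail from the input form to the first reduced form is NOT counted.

D = 125, ⌊√D⌋ = 11
river: ρ → (5,5,-5)
river: ρ → (-5,5,5)
ρ-cycle length = 2 (tail of 0 descent steps not counted)

2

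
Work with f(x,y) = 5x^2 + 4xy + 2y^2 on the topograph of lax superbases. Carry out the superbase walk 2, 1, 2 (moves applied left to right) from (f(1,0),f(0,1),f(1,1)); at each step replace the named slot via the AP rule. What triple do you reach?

start (5,2,11) = (f(1,0),f(0,1),f(1,1))
replace slot 2: 2·(5+11) − 2 = 30 → (5,30,11)
replace slot 1: 2·(30+11) − 5 = 77 → (77,30,11)
replace slot 2: 2·(77+11) − 30 = 146 → (77,146,11)

77,146,11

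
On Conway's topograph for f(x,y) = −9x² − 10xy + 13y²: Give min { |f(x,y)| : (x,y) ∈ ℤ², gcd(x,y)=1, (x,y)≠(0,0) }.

descent: ρ → (13,10,-9)  [lands on river]
river: ρ → (-9,8,14)
river: ρ → (14,20,-3)
river: ρ → (-3,22,7)
river: ρ → (7,20,-6)
river: ρ → (-6,16,13)
closes: descent 1, river 6
min |a| on river = 3

3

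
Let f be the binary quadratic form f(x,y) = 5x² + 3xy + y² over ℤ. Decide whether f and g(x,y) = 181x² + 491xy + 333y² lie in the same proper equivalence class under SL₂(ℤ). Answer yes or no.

D₁ = -11, D₂ = -11
f: flip: (5,3,1)→(1,-3,5)
f: translate: b→1 (≡-3 mod 2), so (1,-3,5)→(1,1,3)
f: reduced (well bottom): (1,1,3) with a≤c, −a<b≤a
g: translate: b→129 (≡491 mod 362), so (181,491,333)→(181,129,23)
g: flip: (181,129,23)→(23,-129,181)
g: translate: b→9 (≡-129 mod 46), so (23,-129,181)→(23,9,1)
g: flip: (23,9,1)→(1,-9,23)
g: translate: b→1 (≡-9 mod 2), so (1,-9,23)→(1,1,3)
g: reduced (well bottom): (1,1,3) with a≤c, −a<b≤a
reduced forms (1, 1, 3) vs (1, 1, 3) ⇒ equivalent

yes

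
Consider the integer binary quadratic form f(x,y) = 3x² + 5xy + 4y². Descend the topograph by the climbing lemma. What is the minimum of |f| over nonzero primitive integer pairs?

translate: b→-1 (≡5 mod 6), so (3,5,4)→(3,-1,2)
flip: (3,-1,2)→(2,1,3)
reduced (well bottom): (2,1,3) with a≤c, −a<b≤a
well minimum = a = 2

2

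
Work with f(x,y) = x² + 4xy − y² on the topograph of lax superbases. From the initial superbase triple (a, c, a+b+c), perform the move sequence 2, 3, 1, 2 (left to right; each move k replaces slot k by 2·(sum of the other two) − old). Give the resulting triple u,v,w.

start (1,-1,4) = (f(1,0),f(0,1),f(1,1))
replace slot 2: 2·(1+4) − (-1) = 11 → (1,11,4)
replace slot 3: 2·(1+11) − 4 = 20 → (1,11,20)
replace slot 1: 2·(11+20) − 1 = 61 → (61,11,20)
replace slot 2: 2·(61+20) − 11 = 151 → (61,151,20)

61,151,20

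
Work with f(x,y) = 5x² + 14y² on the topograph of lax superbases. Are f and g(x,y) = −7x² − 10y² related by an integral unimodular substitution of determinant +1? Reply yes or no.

D₁ = -280, D₂ = -280
f: reduced (well bottom): (5,0,14) with a≤c, −a<b≤a
g is negative-definite; reduce −g:
−g: reduced (well bottom): (7,0,10) with a≤c, −a<b≤a
flip sign back: reduced form of g is (-7,0,-10)
reduced forms (5, 0, 14) vs (-7, 0, -10) ⇒ inequivalent

no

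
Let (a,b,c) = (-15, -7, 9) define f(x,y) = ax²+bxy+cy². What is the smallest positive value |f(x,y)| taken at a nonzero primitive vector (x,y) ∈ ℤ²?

descent: ρ → (9,7,-15)  [lands on river]
river: ρ → (-15,23,1)
river: ρ → (1,23,-15)
river: ρ → (-15,7,9)
river: ρ → (9,11,-13)
river: ρ → (-13,15,7)
river: ρ → (7,13,-15)
river: ρ → (-15,17,5)
river: ρ → (5,23,-3)
river: ρ → (-3,19,19)
river: ρ → (19,19,-3)
river: ρ → (-3,23,5)
river: ρ → (5,17,-15)
river: ρ → (-15,13,7)
river: ρ → (7,15,-13)
river: ρ → (-13,11,9)
closes: descent 1, river 16
min |a| on river = 1

1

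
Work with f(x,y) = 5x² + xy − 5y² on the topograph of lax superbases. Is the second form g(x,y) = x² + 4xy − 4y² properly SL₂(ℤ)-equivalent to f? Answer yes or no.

D₁ = 101, D₂ = 32
discriminants differ ⇒ not SL₂(ℤ)-equivalent

no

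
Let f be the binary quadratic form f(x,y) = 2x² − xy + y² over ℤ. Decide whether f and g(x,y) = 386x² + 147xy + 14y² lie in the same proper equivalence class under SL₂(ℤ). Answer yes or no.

D₁ = -7, D₂ = -7
f: flip: (2,-1,1)→(1,1,2)
f: reduced (well bottom): (1,1,2) with a≤c, −a<b≤a
g: flip: (386,147,14)→(14,-147,386)
g: translate: b→-7 (≡-147 mod 28), so (14,-147,386)→(14,-7,1)
g: flip: (14,-7,1)→(1,7,14)
g: translate: b→1 (≡7 mod 2), so (1,7,14)→(1,1,2)
g: reduced (well bottom): (1,1,2) with a≤c, −a<b≤a
reduced forms (1, 1, 2) vs (1, 1, 2) ⇒ equivalent

yes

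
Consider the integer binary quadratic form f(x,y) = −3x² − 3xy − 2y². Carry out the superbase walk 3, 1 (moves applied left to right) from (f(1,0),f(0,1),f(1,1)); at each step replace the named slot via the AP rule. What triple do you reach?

start (-3,-2,-8) = (f(1,0),f(0,1),f(1,1))
replace slot 3: 2·((-3)+(-2)) − (-8) = -2 → (-3,-2,-2)
replace slot 1: 2·((-2)+(-2)) − (-3) = -5 → (-5,-2,-2)

-5,-2,-2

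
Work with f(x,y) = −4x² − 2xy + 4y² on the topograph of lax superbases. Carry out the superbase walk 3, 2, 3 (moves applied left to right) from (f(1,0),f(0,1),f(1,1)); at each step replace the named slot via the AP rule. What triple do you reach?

start (-4,4,-2) = (f(1,0),f(0,1),f(1,1))
replace slot 3: 2·((-4)+4) − (-2) = 2 → (-4,4,2)
replace slot 2: 2·((-4)+2) − 4 = -8 → (-4,-8,2)
replace slot 3: 2·((-4)+(-8)) − 2 = -26 → (-4,-8,-26)

-4,-8,-26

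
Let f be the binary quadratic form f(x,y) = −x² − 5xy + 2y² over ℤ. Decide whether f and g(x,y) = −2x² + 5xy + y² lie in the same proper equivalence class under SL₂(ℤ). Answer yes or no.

D₁ = 33, D₂ = 33
river cycle of f (length 4): (2, 5, -1), (-1, 5, 2), (2, 3, -3), (-3, 3, 2)
river cycle of g (length 4): (1, 5, -2), (-2, 3, 3), (3, 3, -2), (-2, 5, 1)
cycles differ ⇒ inequivalent

no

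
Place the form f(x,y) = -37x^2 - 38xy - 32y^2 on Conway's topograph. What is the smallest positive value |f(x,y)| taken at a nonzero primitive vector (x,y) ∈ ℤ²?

translate: b→-36 (≡38 mod 74), so (37,38,32)→(37,-36,31)
flip: (37,-36,31)→(31,36,37)
translate: b→-26 (≡36 mod 62), so (31,36,37)→(31,-26,32)
reduced (well bottom): (31,-26,32) with a≤c, −a<b≤a
well minimum |f| = |-31| = 31 (negative-definite)

31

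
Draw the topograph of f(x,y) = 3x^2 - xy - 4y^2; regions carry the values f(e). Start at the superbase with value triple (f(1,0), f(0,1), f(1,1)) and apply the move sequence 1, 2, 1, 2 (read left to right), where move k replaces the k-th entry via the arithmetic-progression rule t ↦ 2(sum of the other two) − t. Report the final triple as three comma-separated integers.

start (3,-4,-2) = (f(1,0),f(0,1),f(1,1))
replace slot 1: 2·((-4)+(-2)) − 3 = -15 → (-15,-4,-2)
replace slot 2: 2·((-15)+(-2)) − (-4) = -30 → (-15,-30,-2)
replace slot 1: 2·((-30)+(-2)) − (-15) = -49 → (-49,-30,-2)
replace slot 2: 2·((-49)+(-2)) − (-30) = -72 → (-49,-72,-2)

-49,-72,-2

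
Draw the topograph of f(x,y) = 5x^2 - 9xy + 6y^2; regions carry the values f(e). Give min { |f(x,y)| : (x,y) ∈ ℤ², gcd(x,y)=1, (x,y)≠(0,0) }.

translate: b→1 (≡-9 mod 10), so (5,-9,6)→(5,1,2)
flip: (5,1,2)→(2,-1,5)
reduced (well bottom): (2,-1,5) with a≤c, −a<b≤a
well minimum = a = 2

2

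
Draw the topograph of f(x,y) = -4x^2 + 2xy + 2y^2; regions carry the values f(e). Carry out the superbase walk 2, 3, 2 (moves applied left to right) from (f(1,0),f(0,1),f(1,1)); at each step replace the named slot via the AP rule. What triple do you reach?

start (-4,2,0) = (f(1,0),f(0,1),f(1,1))
replace slot 2: 2·((-4)+0) − 2 = -10 → (-4,-10,0)
replace slot 3: 2·((-4)+(-10)) − 0 = -28 → (-4,-10,-28)
replace slot 2: 2·((-4)+(-28)) − (-10) = -54 → (-4,-54,-28)

-4,-54,-28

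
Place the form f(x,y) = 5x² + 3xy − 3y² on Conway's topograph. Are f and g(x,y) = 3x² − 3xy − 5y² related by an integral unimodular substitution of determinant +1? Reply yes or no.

D₁ = 69, D₂ = 69
river cycle of f (length 4): (-3, 3, 5), (5, 7, -1), (-1, 7, 5), (5, 3, -3)
river cycle of g (length 4): (-5, 3, 3), (3, 3, -5), (-5, 7, 1), (1, 7, -5)
cycles differ ⇒ inequivalent

no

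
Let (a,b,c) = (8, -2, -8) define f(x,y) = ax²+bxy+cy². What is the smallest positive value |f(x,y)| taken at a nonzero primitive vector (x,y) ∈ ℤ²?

descent: ρ → (-8,2,8)  [lands on river]
river: ρ → (8,14,-2)
river: ρ → (-2,14,8)
river: ρ → (8,2,-8)
river: ρ → (-8,14,2)
river: ρ → (2,14,-8)
closes: descent 1, river 6
min |a| on river = 2

2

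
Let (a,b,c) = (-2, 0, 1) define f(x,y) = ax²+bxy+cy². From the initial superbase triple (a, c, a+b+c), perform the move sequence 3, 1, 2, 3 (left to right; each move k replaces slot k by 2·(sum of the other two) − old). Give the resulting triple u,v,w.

start (-2,1,-1) = (f(1,0),f(0,1),f(1,1))
replace slot 3: 2·((-2)+1) − (-1) = -1 → (-2,1,-1)
replace slot 1: 2·(1+(-1)) − (-2) = 2 → (2,1,-1)
replace slot 2: 2·(2+(-1)) − 1 = 1 → (2,1,-1)
replace slot 3: 2·(2+1) − (-1) = 7 → (2,1,7)

2,1,7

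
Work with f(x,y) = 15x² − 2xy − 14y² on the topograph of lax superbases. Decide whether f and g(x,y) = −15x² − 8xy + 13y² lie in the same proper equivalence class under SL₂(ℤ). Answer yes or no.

D₁ = 844, D₂ = 844
river cycle of f (length 26): (-14, 2, 15), (15, 28, -1), (-1, 28, 15), (15, 2, -14), (-14, 26, 3), (3, 28, -5), (-5, 22, 18), (18, 14, -9), (-9, 22, 10), (10, 18, -13), … (16 more)
river cycle of g (length 26): (13, 8, -15), (-15, 22, 6), (6, 26, -7), (-7, 16, 21), (21, 26, -2), (-2, 26, 21), (21, 16, -7), (-7, 26, 6), (6, 22, -15), (-15, 8, 13), … (16 more)
cycles differ ⇒ inequivalent

no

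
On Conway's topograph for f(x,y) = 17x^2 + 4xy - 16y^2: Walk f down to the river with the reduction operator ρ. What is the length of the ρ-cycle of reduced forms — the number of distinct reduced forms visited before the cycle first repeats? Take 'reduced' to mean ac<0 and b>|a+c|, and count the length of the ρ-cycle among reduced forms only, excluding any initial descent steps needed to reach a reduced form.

D = 1104, ⌊√D⌋ = 33
river: ρ → (-16,28,5)
river: ρ → (5,32,-4)
river: ρ → (-4,32,5)
river: ρ → (5,28,-16)
river: ρ → (-16,4,17)
river: ρ → (17,30,-3)
river: ρ → (-3,30,17)
river: ρ → (17,4,-16)
ρ-cycle length = 8 (tail of 0 descent steps not counted)

8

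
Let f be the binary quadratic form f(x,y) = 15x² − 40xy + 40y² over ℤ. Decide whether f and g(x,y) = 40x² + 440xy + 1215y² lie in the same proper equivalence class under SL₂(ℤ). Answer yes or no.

D₁ = -800, D₂ = -800
f: translate: b→-10 (≡-40 mod 30), so (15,-40,40)→(15,-10,15)
f: flip: (15,-10,15)→(15,10,15)
f: reduced (well bottom): (15,10,15) with a≤c, −a<b≤a
g: translate: b→40 (≡440 mod 80), so (40,440,1215)→(40,40,15)
g: flip: (40,40,15)→(15,-40,40)
g: translate: b→-10 (≡-40 mod 30), so (15,-40,40)→(15,-10,15)
g: flip: (15,-10,15)→(15,10,15)
g: reduced (well bottom): (15,10,15) with a≤c, −a<b≤a
reduced forms (15, 10, 15) vs (15, 10, 15) ⇒ equivalent

yes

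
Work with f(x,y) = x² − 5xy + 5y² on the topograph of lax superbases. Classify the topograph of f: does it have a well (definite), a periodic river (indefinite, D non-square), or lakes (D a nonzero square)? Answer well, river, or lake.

D = b²−4ac = (-5)² − 4·1·5 = 5
D > 0 non-square ⇒ indefinite ⇒ periodic river

river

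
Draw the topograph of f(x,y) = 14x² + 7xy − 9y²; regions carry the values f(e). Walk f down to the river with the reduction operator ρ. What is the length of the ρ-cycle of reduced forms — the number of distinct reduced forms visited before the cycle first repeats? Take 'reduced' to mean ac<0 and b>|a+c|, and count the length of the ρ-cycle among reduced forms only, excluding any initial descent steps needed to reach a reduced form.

D = 553, ⌊√D⌋ = 23
river: ρ → (-9,11,12)
river: ρ → (12,13,-8)
river: ρ → (-8,19,6)
river: ρ → (6,17,-11)
river: ρ → (-11,5,12)
river: ρ → (12,19,-4)
river: ρ → (-4,21,7)
river: ρ → (7,21,-4)
river: ρ → (-4,19,12)
river: ρ → (12,5,-11)
river: ρ → (-11,17,6)
river: ρ → (6,19,-8)
river: ρ → (-8,13,12)
river: ρ → (12,11,-9)
river: ρ → (-9,7,14)
river: ρ → (14,21,-2)
river: ρ → (-2,23,3)
river: ρ → (3,19,-16)
river: ρ → (-16,13,6)
river: ρ → (6,23,-1)
river: ρ → (-1,23,6)
river: ρ → (6,13,-16)
river: ρ → (-16,19,3)
river: ρ → (3,23,-2)
river: ρ → (-2,21,14)
river: ρ → (14,7,-9)
ρ-cycle length = 26 (tail of 0 descent steps not counted)

26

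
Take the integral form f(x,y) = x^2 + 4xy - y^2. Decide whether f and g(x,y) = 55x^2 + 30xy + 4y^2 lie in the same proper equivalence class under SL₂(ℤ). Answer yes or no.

D₁ = 20, D₂ = 20
river cycle of f (length 2): (-1, 4, 1), (1, 4, -1)
river cycle of g (length 2): (-1, 4, 1), (1, 4, -1)
cycles coincide ⇒ equivalent

yes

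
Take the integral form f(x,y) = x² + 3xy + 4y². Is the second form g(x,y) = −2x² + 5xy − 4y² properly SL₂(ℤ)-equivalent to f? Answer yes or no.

D₁ = -7, D₂ = -7
f: translate: b→1 (≡3 mod 2), so (1,3,4)→(1,1,2)
f: reduced (well bottom): (1,1,2) with a≤c, −a<b≤a
g is negative-definite; reduce −g:
−g: translate: b→-1 (≡-5 mod 4), so (2,-5,4)→(2,-1,1)
−g: flip: (2,-1,1)→(1,1,2)
−g: reduced (well bottom): (1,1,2) with a≤c, −a<b≤a
flip sign back: reduced form of g is (-1,-1,-2)
reduced forms (1, 1, 2) vs (-1, -1, -2) ⇒ inequivalent

no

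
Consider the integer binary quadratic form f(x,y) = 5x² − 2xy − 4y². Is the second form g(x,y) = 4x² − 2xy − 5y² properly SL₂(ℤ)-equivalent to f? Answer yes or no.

D₁ = 84, D₂ = 84
river cycle of f (length 6): (-4, 2, 5), (5, 8, -1), (-1, 8, 5), (5, 2, -4), (-4, 6, 3), (3, 6, -4)
river cycle of g (length 6): (-5, 2, 4), (4, 6, -3), (-3, 6, 4), (4, 2, -5), (-5, 8, 1), (1, 8, -5)
cycles differ ⇒ inequivalent

no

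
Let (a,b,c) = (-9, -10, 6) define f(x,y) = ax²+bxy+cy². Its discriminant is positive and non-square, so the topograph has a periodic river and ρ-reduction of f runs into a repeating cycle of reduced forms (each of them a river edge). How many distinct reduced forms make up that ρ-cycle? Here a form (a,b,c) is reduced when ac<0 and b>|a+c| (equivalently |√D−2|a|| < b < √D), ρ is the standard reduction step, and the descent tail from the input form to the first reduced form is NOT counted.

D = 316, ⌊√D⌋ = 17
descent: ρ → (6,10,-9)  [lands on river]
river: ρ → (-9,8,7)
river: ρ → (7,6,-10)
river: ρ → (-10,14,3)
river: ρ → (3,16,-5)
river: ρ → (-5,14,6)
ρ-cycle length = 6 (tail of 1 descent step not counted)

6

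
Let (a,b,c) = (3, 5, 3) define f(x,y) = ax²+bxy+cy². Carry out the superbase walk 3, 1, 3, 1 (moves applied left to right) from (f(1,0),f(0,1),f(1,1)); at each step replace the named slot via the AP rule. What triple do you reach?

start (3,3,11) = (f(1,0),f(0,1),f(1,1))
replace slot 3: 2·(3+3) − 11 = 1 → (3,3,1)
replace slot 1: 2·(3+1) − 3 = 5 → (5,3,1)
replace slot 3: 2·(5+3) − 1 = 15 → (5,3,15)
replace slot 1: 2·(3+15) − 5 = 31 → (31,3,15)

31,3,15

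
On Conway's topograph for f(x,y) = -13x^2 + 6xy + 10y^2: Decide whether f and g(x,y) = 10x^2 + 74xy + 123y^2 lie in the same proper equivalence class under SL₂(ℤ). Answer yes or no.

D₁ = 556, D₂ = 556
river cycle of f (length 18): (10, 14, -9), (-9, 22, 2), (2, 22, -9), (-9, 14, 10), (10, 6, -13), (-13, 20, 3), (3, 22, -6), (-6, 14, 15), (15, 16, -5), (-5, 14, 18), … (8 more)
river cycle of g (length 18): (10, 14, -9), (-9, 22, 2), (2, 22, -9), (-9, 14, 10), (10, 6, -13), (-13, 20, 3), (3, 22, -6), (-6, 14, 15), (15, 16, -5), (-5, 14, 18), … (8 more)
cycles coincide ⇒ equivalent

yes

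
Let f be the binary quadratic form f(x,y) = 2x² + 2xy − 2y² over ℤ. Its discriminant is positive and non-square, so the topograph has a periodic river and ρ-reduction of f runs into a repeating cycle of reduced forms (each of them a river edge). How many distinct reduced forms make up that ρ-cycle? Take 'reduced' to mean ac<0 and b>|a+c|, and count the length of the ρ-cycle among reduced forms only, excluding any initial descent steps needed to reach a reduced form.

D = 20, ⌊√D⌋ = 4
river: ρ → (-2,2,2)
river: ρ → (2,2,-2)
ρ-cycle length = 2 (tail of 0 descent steps not counted)

2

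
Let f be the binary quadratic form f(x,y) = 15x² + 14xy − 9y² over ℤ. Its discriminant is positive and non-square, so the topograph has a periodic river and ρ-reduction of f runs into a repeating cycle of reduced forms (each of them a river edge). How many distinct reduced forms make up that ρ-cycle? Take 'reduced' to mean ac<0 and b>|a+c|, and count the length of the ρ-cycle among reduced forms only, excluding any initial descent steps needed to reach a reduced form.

D = 736, ⌊√D⌋ = 27
river: ρ → (-9,22,7)
river: ρ → (7,20,-12)
river: ρ → (-12,4,15)
river: ρ → (15,26,-1)
river: ρ → (-1,26,15)
river: ρ → (15,4,-12)
river: ρ → (-12,20,7)
river: ρ → (7,22,-9)
river: ρ → (-9,14,15)
river: ρ → (15,16,-8)
river: ρ → (-8,16,15)
river: ρ → (15,14,-9)
ρ-cycle length = 12 (tail of 0 descent steps not counted)

12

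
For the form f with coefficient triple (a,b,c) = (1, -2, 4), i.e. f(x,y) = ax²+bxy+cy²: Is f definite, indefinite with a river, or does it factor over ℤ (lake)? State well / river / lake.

D = b²−4ac = (-2)² − 4·1·4 = -12
D < 0 ⇒ definite ⇒ every region one sign ⇒ single well

well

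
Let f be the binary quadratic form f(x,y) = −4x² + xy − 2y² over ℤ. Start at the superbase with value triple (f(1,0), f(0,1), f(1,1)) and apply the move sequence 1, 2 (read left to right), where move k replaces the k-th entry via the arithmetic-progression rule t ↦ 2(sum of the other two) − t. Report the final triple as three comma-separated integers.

start (-4,-2,-5) = (f(1,0),f(0,1),f(1,1))
replace slot 1: 2·((-2)+(-5)) − (-4) = -10 → (-10,-2,-5)
replace slot 2: 2·((-10)+(-5)) − (-2) = -28 → (-10,-28,-5)

-10,-28,-5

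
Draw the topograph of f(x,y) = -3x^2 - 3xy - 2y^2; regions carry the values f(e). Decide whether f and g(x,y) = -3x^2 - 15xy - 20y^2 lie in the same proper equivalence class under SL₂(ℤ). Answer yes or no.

D₁ = -15, D₂ = -15
f is negative-definite; reduce −f:
−f: flip: (3,3,2)→(2,-3,3)
−f: translate: b→1 (≡-3 mod 4), so (2,-3,3)→(2,1,2)
−f: reduced (well bottom): (2,1,2) with a≤c, −a<b≤a
flip sign back: reduced form of f is (-2,-1,-2)
g is negative-definite; reduce −g:
−g: translate: b→3 (≡15 mod 6), so (3,15,20)→(3,3,2)
−g: flip: (3,3,2)→(2,-3,3)
−g: translate: b→1 (≡-3 mod 4), so (2,-3,3)→(2,1,2)
−g: reduced (well bottom): (2,1,2) with a≤c, −a<b≤a
flip sign back: reduced form of g is (-2,-1,-2)
reduced forms (-2, -1, -2) vs (-2, -1, -2) ⇒ equivalent

yes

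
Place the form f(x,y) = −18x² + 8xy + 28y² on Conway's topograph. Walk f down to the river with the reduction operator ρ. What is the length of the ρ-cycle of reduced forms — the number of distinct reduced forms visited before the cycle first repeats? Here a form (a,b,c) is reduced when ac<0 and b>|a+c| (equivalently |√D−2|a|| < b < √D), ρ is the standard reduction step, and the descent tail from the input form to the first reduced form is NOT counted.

D = 2080, ⌊√D⌋ = 45
descent: ρ → (28,-8,-18)
descent: ρ → (-18,44,2)  [lands on river]
river: ρ → (2,44,-18)
river: ρ → (-18,28,18)
river: ρ → (18,44,-2)
river: ρ → (-2,44,18)
river: ρ → (18,28,-18)
ρ-cycle length = 6 (tail of 2 descent steps not counted)

6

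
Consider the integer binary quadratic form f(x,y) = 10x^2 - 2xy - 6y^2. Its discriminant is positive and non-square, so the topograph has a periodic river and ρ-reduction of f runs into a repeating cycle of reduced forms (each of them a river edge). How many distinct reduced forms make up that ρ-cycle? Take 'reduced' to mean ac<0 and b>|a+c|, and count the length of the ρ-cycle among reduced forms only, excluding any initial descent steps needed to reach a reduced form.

D = 244, ⌊√D⌋ = 15
descent: ρ → (-6,14,2)  [lands on river]
river: ρ → (2,14,-6)
river: ρ → (-6,10,6)
river: ρ → (6,14,-2)
river: ρ → (-2,14,6)
river: ρ → (6,10,-6)
ρ-cycle length = 6 (tail of 1 descent step not counted)

6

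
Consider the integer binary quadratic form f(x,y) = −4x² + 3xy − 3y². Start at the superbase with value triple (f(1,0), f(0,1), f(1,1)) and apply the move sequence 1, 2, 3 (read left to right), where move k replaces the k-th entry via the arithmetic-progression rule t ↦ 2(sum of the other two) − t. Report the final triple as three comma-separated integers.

start (-4,-3,-4) = (f(1,0),f(0,1),f(1,1))
replace slot 1: 2·((-3)+(-4)) − (-4) = -10 → (-10,-3,-4)
replace slot 2: 2·((-10)+(-4)) − (-3) = -25 → (-10,-25,-4)
replace slot 3: 2·((-10)+(-25)) − (-4) = -66 → (-10,-25,-66)

-10,-25,-66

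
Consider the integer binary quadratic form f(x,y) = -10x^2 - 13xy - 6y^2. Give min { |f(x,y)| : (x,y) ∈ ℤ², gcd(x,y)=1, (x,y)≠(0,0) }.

translate: b→-7 (≡13 mod 20), so (10,13,6)→(10,-7,3)
flip: (10,-7,3)→(3,7,10)
translate: b→1 (≡7 mod 6), so (3,7,10)→(3,1,6)
reduced (well bottom): (3,1,6) with a≤c, −a<b≤a
well minimum |f| = |-3| = 3 (negative-definite)

3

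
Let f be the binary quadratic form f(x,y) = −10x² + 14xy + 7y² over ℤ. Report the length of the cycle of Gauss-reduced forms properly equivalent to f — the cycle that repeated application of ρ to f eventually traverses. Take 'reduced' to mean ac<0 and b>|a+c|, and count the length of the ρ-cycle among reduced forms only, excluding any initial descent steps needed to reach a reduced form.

D = 476, ⌊√D⌋ = 21
river: ρ → (7,14,-10)
river: ρ → (-10,6,11)
river: ρ → (11,16,-5)
river: ρ → (-5,14,14)
river: ρ → (14,14,-5)
river: ρ → (-5,16,11)
river: ρ → (11,6,-10)
river: ρ → (-10,14,7)
ρ-cycle length = 8 (tail of 0 descent steps not counted)

8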